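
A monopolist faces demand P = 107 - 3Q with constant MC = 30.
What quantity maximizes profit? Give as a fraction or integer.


TR = P*Q = (107 - 3Q)Q = 107Q - 3Q^2
MR = dTR/dQ = 107 - 6Q
Set MR = MC:
107 - 6Q = 30
77 = 6Q
Q* = 77/6 = 77/6

77/6


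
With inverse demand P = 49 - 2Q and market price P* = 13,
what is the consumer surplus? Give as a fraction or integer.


Maximum willingness to pay (at Q=0): P_max = 49
Quantity demanded at P* = 13:
Q* = (49 - 13)/2 = 18
CS = (1/2) * Q* * (P_max - P*)
CS = (1/2) * 18 * (49 - 13)
CS = (1/2) * 18 * 36 = 324

324


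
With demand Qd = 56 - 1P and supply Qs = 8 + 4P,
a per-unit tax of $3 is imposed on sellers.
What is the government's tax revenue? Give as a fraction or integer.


With tax on sellers, new supply: Qs' = 8 + 4(P - 3)
= 4P - 4
New equilibrium quantity:
Q_new = 44
Tax revenue = tax * Q_new = 3 * 44 = 132

132


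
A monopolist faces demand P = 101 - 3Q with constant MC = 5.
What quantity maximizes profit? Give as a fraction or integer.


TR = P*Q = (101 - 3Q)Q = 101Q - 3Q^2
MR = dTR/dQ = 101 - 6Q
Set MR = MC:
101 - 6Q = 5
96 = 6Q
Q* = 96/6 = 16

16


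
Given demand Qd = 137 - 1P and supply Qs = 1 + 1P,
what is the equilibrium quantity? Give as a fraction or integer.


First find equilibrium price:
137 - 1P = 1 + 1P
P* = 136/2 = 68
Then substitute into demand:
Q* = 137 - 1 * 68 = 69

69


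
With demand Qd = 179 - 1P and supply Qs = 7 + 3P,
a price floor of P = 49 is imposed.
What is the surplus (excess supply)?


At P = 49:
Qd = 179 - 1*49 = 130
Qs = 7 + 3*49 = 154
Surplus = Qs - Qd = 154 - 130 = 24

24


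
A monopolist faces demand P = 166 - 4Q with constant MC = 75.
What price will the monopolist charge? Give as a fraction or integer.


MR = 166 - 8Q
Set MR = MC: 166 - 8Q = 75
Q* = 91/8
Substitute into demand:
P* = 166 - 4*91/8 = 241/2

241/2


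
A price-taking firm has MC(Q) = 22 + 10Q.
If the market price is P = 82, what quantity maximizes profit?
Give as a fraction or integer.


In perfect competition, profit is maximized where P = MC.
82 = 22 + 10Q
60 = 10Q
Q* = 60/10 = 6

6


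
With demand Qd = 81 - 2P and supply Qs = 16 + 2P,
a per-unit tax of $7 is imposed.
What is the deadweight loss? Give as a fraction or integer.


Pre-tax equilibrium quantity: Q* = 97/2
Post-tax equilibrium quantity: Q_tax = 83/2
Reduction in quantity: Q* - Q_tax = 7
DWL = (1/2) * tax * (Q* - Q_tax)
DWL = (1/2) * 7 * 7 = 49/2

49/2


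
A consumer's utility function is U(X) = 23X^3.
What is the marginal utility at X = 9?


MU = dU/dX = 23*3*X^(3-1)
MU = 69*X^2
At X = 9:
MU = 69 * 9^2
MU = 69 * 81 = 5589

5589


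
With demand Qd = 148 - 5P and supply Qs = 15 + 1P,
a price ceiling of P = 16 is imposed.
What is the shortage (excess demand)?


At P = 16:
Qd = 148 - 5*16 = 68
Qs = 15 + 1*16 = 31
Shortage = Qd - Qs = 68 - 31 = 37

37


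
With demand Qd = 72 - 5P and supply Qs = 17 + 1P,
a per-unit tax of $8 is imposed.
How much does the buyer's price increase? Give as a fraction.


With a per-unit tax, the buyer's price increase depends on relative slopes.
Supply slope: d = 1, Demand slope: b = 5
Buyer's price increase = d * tax / (b + d)
= 1 * 8 / (5 + 1)
= 8 / 6 = 4/3

4/3


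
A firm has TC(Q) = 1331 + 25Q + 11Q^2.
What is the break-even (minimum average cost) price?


AC(Q) = 1331/Q + 25 + 11Q
To minimize: dAC/dQ = -1331/Q^2 + 11 = 0
Q^2 = 1331/11 = 121
Q* = 11
Min AC = 1331/11 + 25 + 11*11
Min AC = 121 + 25 + 121 = 267

267


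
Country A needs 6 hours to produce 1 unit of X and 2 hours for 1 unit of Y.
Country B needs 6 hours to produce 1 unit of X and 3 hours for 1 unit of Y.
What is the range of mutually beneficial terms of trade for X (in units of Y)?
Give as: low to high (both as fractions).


Opportunity cost of X for Country A = hours_X / hours_Y = 6/2 = 3 units of Y
Opportunity cost of X for Country B = hours_X / hours_Y = 6/3 = 2 units of Y
Terms of trade must be between the two opportunity costs.
Range: 2 to 3

2 to 3


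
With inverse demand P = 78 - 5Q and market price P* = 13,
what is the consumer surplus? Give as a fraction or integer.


Maximum willingness to pay (at Q=0): P_max = 78
Quantity demanded at P* = 13:
Q* = (78 - 13)/5 = 13
CS = (1/2) * Q* * (P_max - P*)
CS = (1/2) * 13 * (78 - 13)
CS = (1/2) * 13 * 65 = 845/2

845/2


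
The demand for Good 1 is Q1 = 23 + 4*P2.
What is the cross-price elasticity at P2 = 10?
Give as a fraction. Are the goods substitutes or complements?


dQ1/dP2 = 4
At P2 = 10: Q1 = 23 + 4*10 = 63
Exy = (dQ1/dP2)(P2/Q1) = 4 * 10 / 63 = 40/63
Since Exy > 0, the goods are substitutes.

40/63 (substitutes)


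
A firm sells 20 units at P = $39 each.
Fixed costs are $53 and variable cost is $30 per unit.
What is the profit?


Total Revenue = P * Q = 39 * 20 = $780
Total Cost = FC + VC*Q = 53 + 30*20 = $653
Profit = TR - TC = 780 - 653 = $127

$127


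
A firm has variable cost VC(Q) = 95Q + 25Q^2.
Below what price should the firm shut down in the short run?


AVC(Q) = VC(Q)/Q = 95 + 25Q
AVC is increasing in Q, so minimum AVC is at Q -> 0+.
Min AVC = 95
The firm should shut down if P < 95.

95


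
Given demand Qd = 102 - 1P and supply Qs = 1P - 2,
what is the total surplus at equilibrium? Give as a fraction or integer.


Find equilibrium: 102 - 1P = 1P - 2
102 + 2 = 2P
P* = 104/2 = 52
Q* = 1*52 - 2 = 50
Inverse demand: P = 102 - Q/1, so P_max = 102
Inverse supply: P = 2 + Q/1, so P_min = 2
CS = (1/2) * 50 * (102 - 52) = 1250
PS = (1/2) * 50 * (52 - 2) = 1250
TS = CS + PS = 1250 + 1250 = 2500

2500


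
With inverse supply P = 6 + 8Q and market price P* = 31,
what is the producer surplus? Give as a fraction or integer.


Minimum supply price (at Q=0): P_min = 6
Quantity supplied at P* = 31:
Q* = (31 - 6)/8 = 25/8
PS = (1/2) * Q* * (P* - P_min)
PS = (1/2) * 25/8 * (31 - 6)
PS = (1/2) * 25/8 * 25 = 625/16

625/16


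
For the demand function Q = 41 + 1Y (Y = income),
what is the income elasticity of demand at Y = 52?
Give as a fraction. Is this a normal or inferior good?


dQ/dY = 1
At Y = 52: Q = 41 + 1*52 = 93
Ey = (dQ/dY)(Y/Q) = 1 * 52 / 93 = 52/93
Since Ey > 0, this is a normal good.

52/93 (normal good)


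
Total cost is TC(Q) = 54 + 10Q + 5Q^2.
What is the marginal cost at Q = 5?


MC = dTC/dQ = 10 + 2*5*Q
At Q = 5:
MC = 10 + 10*5
MC = 10 + 50 = 60

60


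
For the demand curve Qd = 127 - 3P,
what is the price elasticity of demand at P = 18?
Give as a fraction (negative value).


dQ/dP = -3
At P = 18: Q = 127 - 3*18 = 73
E = (dQ/dP)(P/Q) = (-3)(18/73) = -54/73

-54/73


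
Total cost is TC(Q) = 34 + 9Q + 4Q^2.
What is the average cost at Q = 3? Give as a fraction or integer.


TC(3) = 34 + 9*3 + 4*3^2
TC(3) = 34 + 27 + 36 = 97
AC = TC/Q = 97/3 = 97/3

97/3


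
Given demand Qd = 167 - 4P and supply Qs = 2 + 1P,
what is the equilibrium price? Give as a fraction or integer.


At equilibrium, Qd = Qs.
167 - 4P = 2 + 1P
167 - 2 = 4P + 1P
165 = 5P
P* = 165/5 = 33

33


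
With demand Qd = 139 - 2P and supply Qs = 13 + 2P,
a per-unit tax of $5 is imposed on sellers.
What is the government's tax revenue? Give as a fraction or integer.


With tax on sellers, new supply: Qs' = 13 + 2(P - 5)
= 3 + 2P
New equilibrium quantity:
Q_new = 71
Tax revenue = tax * Q_new = 5 * 71 = 355

355


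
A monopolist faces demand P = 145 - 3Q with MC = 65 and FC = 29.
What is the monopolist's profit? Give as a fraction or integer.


MR = MC: 145 - 6Q = 65
Q* = 40/3
P* = 145 - 3*40/3 = 105
Profit = (P* - MC)*Q* - FC
= (105 - 65)*40/3 - 29
= 40*40/3 - 29
= 1600/3 - 29 = 1513/3

1513/3


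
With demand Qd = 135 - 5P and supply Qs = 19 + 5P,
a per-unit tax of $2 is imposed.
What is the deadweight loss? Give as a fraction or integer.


Pre-tax equilibrium quantity: Q* = 77
Post-tax equilibrium quantity: Q_tax = 72
Reduction in quantity: Q* - Q_tax = 5
DWL = (1/2) * tax * (Q* - Q_tax)
DWL = (1/2) * 2 * 5 = 5

5


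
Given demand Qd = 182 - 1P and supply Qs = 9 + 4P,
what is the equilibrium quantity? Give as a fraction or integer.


First find equilibrium price:
182 - 1P = 9 + 4P
P* = 173/5 = 173/5
Then substitute into demand:
Q* = 182 - 1 * 173/5 = 737/5

737/5


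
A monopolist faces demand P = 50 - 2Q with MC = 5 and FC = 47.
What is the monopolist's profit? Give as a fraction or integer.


MR = MC: 50 - 4Q = 5
Q* = 45/4
P* = 50 - 2*45/4 = 55/2
Profit = (P* - MC)*Q* - FC
= (55/2 - 5)*45/4 - 47
= 45/2*45/4 - 47
= 2025/8 - 47 = 1649/8

1649/8


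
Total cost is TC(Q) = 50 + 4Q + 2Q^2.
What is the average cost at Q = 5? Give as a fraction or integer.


TC(5) = 50 + 4*5 + 2*5^2
TC(5) = 50 + 20 + 50 = 120
AC = TC/Q = 120/5 = 24

24


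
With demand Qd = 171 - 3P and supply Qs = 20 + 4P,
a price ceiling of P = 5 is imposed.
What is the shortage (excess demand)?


At P = 5:
Qd = 171 - 3*5 = 156
Qs = 20 + 4*5 = 40
Shortage = Qd - Qs = 156 - 40 = 116

116


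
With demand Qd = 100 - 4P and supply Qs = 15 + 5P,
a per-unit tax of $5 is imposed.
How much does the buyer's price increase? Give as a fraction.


With a per-unit tax, the buyer's price increase depends on relative slopes.
Supply slope: d = 5, Demand slope: b = 4
Buyer's price increase = d * tax / (b + d)
= 5 * 5 / (4 + 5)
= 25 / 9 = 25/9

25/9


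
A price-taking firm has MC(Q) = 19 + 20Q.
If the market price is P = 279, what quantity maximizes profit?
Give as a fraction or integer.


In perfect competition, profit is maximized where P = MC.
279 = 19 + 20Q
260 = 20Q
Q* = 260/20 = 13

13


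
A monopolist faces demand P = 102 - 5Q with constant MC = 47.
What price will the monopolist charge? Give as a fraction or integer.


MR = 102 - 10Q
Set MR = MC: 102 - 10Q = 47
Q* = 11/2
Substitute into demand:
P* = 102 - 5*11/2 = 149/2

149/2


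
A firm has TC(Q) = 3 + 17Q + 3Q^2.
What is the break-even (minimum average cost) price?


AC(Q) = 3/Q + 17 + 3Q
To minimize: dAC/dQ = -3/Q^2 + 3 = 0
Q^2 = 3/3 = 1
Q* = 1
Min AC = 3/1 + 17 + 3*1
Min AC = 3 + 17 + 3 = 23

23


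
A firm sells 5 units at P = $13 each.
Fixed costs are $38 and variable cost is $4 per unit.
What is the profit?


Total Revenue = P * Q = 13 * 5 = $65
Total Cost = FC + VC*Q = 38 + 4*5 = $58
Profit = TR - TC = 65 - 58 = $7

$7


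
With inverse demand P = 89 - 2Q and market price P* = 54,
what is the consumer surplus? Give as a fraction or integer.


Maximum willingness to pay (at Q=0): P_max = 89
Quantity demanded at P* = 54:
Q* = (89 - 54)/2 = 35/2
CS = (1/2) * Q* * (P_max - P*)
CS = (1/2) * 35/2 * (89 - 54)
CS = (1/2) * 35/2 * 35 = 1225/4

1225/4


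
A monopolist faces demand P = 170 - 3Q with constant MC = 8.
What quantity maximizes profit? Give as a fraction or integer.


TR = P*Q = (170 - 3Q)Q = 170Q - 3Q^2
MR = dTR/dQ = 170 - 6Q
Set MR = MC:
170 - 6Q = 8
162 = 6Q
Q* = 162/6 = 27

27


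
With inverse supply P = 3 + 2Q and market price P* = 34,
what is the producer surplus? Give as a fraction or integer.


Minimum supply price (at Q=0): P_min = 3
Quantity supplied at P* = 34:
Q* = (34 - 3)/2 = 31/2
PS = (1/2) * Q* * (P* - P_min)
PS = (1/2) * 31/2 * (34 - 3)
PS = (1/2) * 31/2 * 31 = 961/4

961/4


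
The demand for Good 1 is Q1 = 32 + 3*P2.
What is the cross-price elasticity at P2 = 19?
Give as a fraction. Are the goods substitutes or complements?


dQ1/dP2 = 3
At P2 = 19: Q1 = 32 + 3*19 = 89
Exy = (dQ1/dP2)(P2/Q1) = 3 * 19 / 89 = 57/89
Since Exy > 0, the goods are substitutes.

57/89 (substitutes)


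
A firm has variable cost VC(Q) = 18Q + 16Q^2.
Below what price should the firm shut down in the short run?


AVC(Q) = VC(Q)/Q = 18 + 16Q
AVC is increasing in Q, so minimum AVC is at Q -> 0+.
Min AVC = 18
The firm should shut down if P < 18.

18


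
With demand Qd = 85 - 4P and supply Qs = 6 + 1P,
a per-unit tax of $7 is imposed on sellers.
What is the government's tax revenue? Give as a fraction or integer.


With tax on sellers, new supply: Qs' = 6 + 1(P - 7)
= 1P - 1
New equilibrium quantity:
Q_new = 81/5
Tax revenue = tax * Q_new = 7 * 81/5 = 567/5

567/5


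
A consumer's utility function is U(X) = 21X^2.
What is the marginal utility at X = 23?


MU = dU/dX = 21*2*X^(2-1)
MU = 42*X^1
At X = 23:
MU = 42 * 23^1
MU = 42 * 23 = 966

966


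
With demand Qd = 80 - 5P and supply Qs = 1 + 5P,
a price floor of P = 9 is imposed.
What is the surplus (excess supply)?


At P = 9:
Qd = 80 - 5*9 = 35
Qs = 1 + 5*9 = 46
Surplus = Qs - Qd = 46 - 35 = 11

11


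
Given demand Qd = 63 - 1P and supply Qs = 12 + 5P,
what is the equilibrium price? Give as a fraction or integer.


At equilibrium, Qd = Qs.
63 - 1P = 12 + 5P
63 - 12 = 1P + 5P
51 = 6P
P* = 51/6 = 17/2

17/2


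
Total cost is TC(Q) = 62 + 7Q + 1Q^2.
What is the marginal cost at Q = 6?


MC = dTC/dQ = 7 + 2*1*Q
At Q = 6:
MC = 7 + 2*6
MC = 7 + 12 = 19

19


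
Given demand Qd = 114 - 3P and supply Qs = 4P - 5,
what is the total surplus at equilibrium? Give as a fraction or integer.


Find equilibrium: 114 - 3P = 4P - 5
114 + 5 = 7P
P* = 119/7 = 17
Q* = 4*17 - 5 = 63
Inverse demand: P = 38 - Q/3, so P_max = 38
Inverse supply: P = 5/4 + Q/4, so P_min = 5/4
CS = (1/2) * 63 * (38 - 17) = 1323/2
PS = (1/2) * 63 * (17 - 5/4) = 3969/8
TS = CS + PS = 1323/2 + 3969/8 = 9261/8

9261/8


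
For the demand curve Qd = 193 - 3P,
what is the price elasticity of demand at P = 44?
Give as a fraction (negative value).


dQ/dP = -3
At P = 44: Q = 193 - 3*44 = 61
E = (dQ/dP)(P/Q) = (-3)(44/61) = -132/61

-132/61


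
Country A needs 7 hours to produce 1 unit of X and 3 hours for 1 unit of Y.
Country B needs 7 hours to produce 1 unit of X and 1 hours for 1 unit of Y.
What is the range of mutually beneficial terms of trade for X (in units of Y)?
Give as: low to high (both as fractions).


Opportunity cost of X for Country A = hours_X / hours_Y = 7/3 = 7/3 units of Y
Opportunity cost of X for Country B = hours_X / hours_Y = 7/1 = 7 units of Y
Terms of trade must be between the two opportunity costs.
Range: 7/3 to 7

7/3 to 7


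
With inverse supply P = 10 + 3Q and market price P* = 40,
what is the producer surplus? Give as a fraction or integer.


Minimum supply price (at Q=0): P_min = 10
Quantity supplied at P* = 40:
Q* = (40 - 10)/3 = 10
PS = (1/2) * Q* * (P* - P_min)
PS = (1/2) * 10 * (40 - 10)
PS = (1/2) * 10 * 30 = 150

150


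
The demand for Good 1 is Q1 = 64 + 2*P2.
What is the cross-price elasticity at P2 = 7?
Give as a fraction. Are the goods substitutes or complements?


dQ1/dP2 = 2
At P2 = 7: Q1 = 64 + 2*7 = 78
Exy = (dQ1/dP2)(P2/Q1) = 2 * 7 / 78 = 7/39
Since Exy > 0, the goods are substitutes.

7/39 (substitutes)


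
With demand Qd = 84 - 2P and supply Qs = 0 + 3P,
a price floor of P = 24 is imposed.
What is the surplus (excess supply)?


At P = 24:
Qd = 84 - 2*24 = 36
Qs = 0 + 3*24 = 72
Surplus = Qs - Qd = 72 - 36 = 36

36


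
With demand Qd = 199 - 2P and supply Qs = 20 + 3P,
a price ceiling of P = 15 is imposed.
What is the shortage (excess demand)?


At P = 15:
Qd = 199 - 2*15 = 169
Qs = 20 + 3*15 = 65
Shortage = Qd - Qs = 169 - 65 = 104

104


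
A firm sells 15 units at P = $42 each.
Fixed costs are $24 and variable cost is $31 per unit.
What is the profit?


Total Revenue = P * Q = 42 * 15 = $630
Total Cost = FC + VC*Q = 24 + 31*15 = $489
Profit = TR - TC = 630 - 489 = $141

$141


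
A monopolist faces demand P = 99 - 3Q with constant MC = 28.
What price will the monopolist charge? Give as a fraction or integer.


MR = 99 - 6Q
Set MR = MC: 99 - 6Q = 28
Q* = 71/6
Substitute into demand:
P* = 99 - 3*71/6 = 127/2

127/2


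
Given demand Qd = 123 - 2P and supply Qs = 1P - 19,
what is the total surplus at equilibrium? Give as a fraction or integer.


Find equilibrium: 123 - 2P = 1P - 19
123 + 19 = 3P
P* = 142/3 = 142/3
Q* = 1*142/3 - 19 = 85/3
Inverse demand: P = 123/2 - Q/2, so P_max = 123/2
Inverse supply: P = 19 + Q/1, so P_min = 19
CS = (1/2) * 85/3 * (123/2 - 142/3) = 7225/36
PS = (1/2) * 85/3 * (142/3 - 19) = 7225/18
TS = CS + PS = 7225/36 + 7225/18 = 7225/12

7225/12


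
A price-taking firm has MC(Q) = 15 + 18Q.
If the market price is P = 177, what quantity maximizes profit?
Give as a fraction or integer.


In perfect competition, profit is maximized where P = MC.
177 = 15 + 18Q
162 = 18Q
Q* = 162/18 = 9

9


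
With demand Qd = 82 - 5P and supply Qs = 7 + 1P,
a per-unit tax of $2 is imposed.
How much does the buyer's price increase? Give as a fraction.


With a per-unit tax, the buyer's price increase depends on relative slopes.
Supply slope: d = 1, Demand slope: b = 5
Buyer's price increase = d * tax / (b + d)
= 1 * 2 / (5 + 1)
= 2 / 6 = 1/3

1/3


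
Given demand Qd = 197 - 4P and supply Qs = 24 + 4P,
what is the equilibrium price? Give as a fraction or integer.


At equilibrium, Qd = Qs.
197 - 4P = 24 + 4P
197 - 24 = 4P + 4P
173 = 8P
P* = 173/8 = 173/8

173/8


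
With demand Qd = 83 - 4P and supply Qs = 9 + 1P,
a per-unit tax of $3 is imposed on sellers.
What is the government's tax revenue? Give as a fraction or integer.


With tax on sellers, new supply: Qs' = 9 + 1(P - 3)
= 6 + 1P
New equilibrium quantity:
Q_new = 107/5
Tax revenue = tax * Q_new = 3 * 107/5 = 321/5

321/5


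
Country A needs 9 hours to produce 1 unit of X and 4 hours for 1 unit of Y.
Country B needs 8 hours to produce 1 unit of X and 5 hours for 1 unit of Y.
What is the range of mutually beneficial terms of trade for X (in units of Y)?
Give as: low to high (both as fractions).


Opportunity cost of X for Country A = hours_X / hours_Y = 9/4 = 9/4 units of Y
Opportunity cost of X for Country B = hours_X / hours_Y = 8/5 = 8/5 units of Y
Terms of trade must be between the two opportunity costs.
Range: 8/5 to 9/4

8/5 to 9/4


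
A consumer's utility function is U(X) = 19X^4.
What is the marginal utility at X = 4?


MU = dU/dX = 19*4*X^(4-1)
MU = 76*X^3
At X = 4:
MU = 76 * 4^3
MU = 76 * 64 = 4864

4864


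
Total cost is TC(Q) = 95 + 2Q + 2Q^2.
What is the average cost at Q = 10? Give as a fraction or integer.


TC(10) = 95 + 2*10 + 2*10^2
TC(10) = 95 + 20 + 200 = 315
AC = TC/Q = 315/10 = 63/2

63/2


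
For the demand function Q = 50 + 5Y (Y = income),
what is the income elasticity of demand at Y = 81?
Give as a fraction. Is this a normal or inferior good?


dQ/dY = 5
At Y = 81: Q = 50 + 5*81 = 455
Ey = (dQ/dY)(Y/Q) = 5 * 81 / 455 = 81/91
Since Ey > 0, this is a normal good.

81/91 (normal good)


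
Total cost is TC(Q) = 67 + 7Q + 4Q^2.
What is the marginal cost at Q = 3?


MC = dTC/dQ = 7 + 2*4*Q
At Q = 3:
MC = 7 + 8*3
MC = 7 + 24 = 31

31


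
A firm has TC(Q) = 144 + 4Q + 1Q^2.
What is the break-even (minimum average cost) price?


AC(Q) = 144/Q + 4 + 1Q
To minimize: dAC/dQ = -144/Q^2 + 1 = 0
Q^2 = 144/1 = 144
Q* = 12
Min AC = 144/12 + 4 + 1*12
Min AC = 12 + 4 + 12 = 28

28


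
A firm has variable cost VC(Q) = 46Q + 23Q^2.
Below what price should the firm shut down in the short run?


AVC(Q) = VC(Q)/Q = 46 + 23Q
AVC is increasing in Q, so minimum AVC is at Q -> 0+.
Min AVC = 46
The firm should shut down if P < 46.

46


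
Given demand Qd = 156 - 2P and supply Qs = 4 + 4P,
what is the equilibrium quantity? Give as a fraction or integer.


First find equilibrium price:
156 - 2P = 4 + 4P
P* = 152/6 = 76/3
Then substitute into demand:
Q* = 156 - 2 * 76/3 = 316/3

316/3


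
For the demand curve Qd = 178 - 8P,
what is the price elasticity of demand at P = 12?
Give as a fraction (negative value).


dQ/dP = -8
At P = 12: Q = 178 - 8*12 = 82
E = (dQ/dP)(P/Q) = (-8)(12/82) = -48/41

-48/41


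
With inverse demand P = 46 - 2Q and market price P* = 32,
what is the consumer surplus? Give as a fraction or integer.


Maximum willingness to pay (at Q=0): P_max = 46
Quantity demanded at P* = 32:
Q* = (46 - 32)/2 = 7
CS = (1/2) * Q* * (P_max - P*)
CS = (1/2) * 7 * (46 - 32)
CS = (1/2) * 7 * 14 = 49

49


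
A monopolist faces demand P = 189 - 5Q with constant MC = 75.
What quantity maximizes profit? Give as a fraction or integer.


TR = P*Q = (189 - 5Q)Q = 189Q - 5Q^2
MR = dTR/dQ = 189 - 10Q
Set MR = MC:
189 - 10Q = 75
114 = 10Q
Q* = 114/10 = 57/5

57/5


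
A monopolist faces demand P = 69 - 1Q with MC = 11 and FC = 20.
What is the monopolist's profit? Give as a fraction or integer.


MR = MC: 69 - 2Q = 11
Q* = 29
P* = 69 - 1*29 = 40
Profit = (P* - MC)*Q* - FC
= (40 - 11)*29 - 20
= 29*29 - 20
= 841 - 20 = 821

821


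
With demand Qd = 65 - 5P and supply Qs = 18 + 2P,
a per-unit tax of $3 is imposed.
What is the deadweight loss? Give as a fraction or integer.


Pre-tax equilibrium quantity: Q* = 220/7
Post-tax equilibrium quantity: Q_tax = 190/7
Reduction in quantity: Q* - Q_tax = 30/7
DWL = (1/2) * tax * (Q* - Q_tax)
DWL = (1/2) * 3 * 30/7 = 45/7

45/7


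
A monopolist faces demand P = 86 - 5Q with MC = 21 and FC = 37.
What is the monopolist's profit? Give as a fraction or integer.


MR = MC: 86 - 10Q = 21
Q* = 13/2
P* = 86 - 5*13/2 = 107/2
Profit = (P* - MC)*Q* - FC
= (107/2 - 21)*13/2 - 37
= 65/2*13/2 - 37
= 845/4 - 37 = 697/4

697/4


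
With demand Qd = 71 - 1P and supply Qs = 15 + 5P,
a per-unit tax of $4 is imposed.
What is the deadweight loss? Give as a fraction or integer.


Pre-tax equilibrium quantity: Q* = 185/3
Post-tax equilibrium quantity: Q_tax = 175/3
Reduction in quantity: Q* - Q_tax = 10/3
DWL = (1/2) * tax * (Q* - Q_tax)
DWL = (1/2) * 4 * 10/3 = 20/3

20/3


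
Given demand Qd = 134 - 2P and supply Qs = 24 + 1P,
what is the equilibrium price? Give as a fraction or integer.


At equilibrium, Qd = Qs.
134 - 2P = 24 + 1P
134 - 24 = 2P + 1P
110 = 3P
P* = 110/3 = 110/3

110/3


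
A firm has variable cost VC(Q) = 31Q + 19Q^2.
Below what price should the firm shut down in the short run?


AVC(Q) = VC(Q)/Q = 31 + 19Q
AVC is increasing in Q, so minimum AVC is at Q -> 0+.
Min AVC = 31
The firm should shut down if P < 31.

31


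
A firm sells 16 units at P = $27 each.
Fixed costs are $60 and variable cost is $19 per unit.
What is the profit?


Total Revenue = P * Q = 27 * 16 = $432
Total Cost = FC + VC*Q = 60 + 19*16 = $364
Profit = TR - TC = 432 - 364 = $68

$68


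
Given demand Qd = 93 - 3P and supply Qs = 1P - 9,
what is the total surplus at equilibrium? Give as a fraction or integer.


Find equilibrium: 93 - 3P = 1P - 9
93 + 9 = 4P
P* = 102/4 = 51/2
Q* = 1*51/2 - 9 = 33/2
Inverse demand: P = 31 - Q/3, so P_max = 31
Inverse supply: P = 9 + Q/1, so P_min = 9
CS = (1/2) * 33/2 * (31 - 51/2) = 363/8
PS = (1/2) * 33/2 * (51/2 - 9) = 1089/8
TS = CS + PS = 363/8 + 1089/8 = 363/2

363/2


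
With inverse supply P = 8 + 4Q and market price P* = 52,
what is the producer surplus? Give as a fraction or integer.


Minimum supply price (at Q=0): P_min = 8
Quantity supplied at P* = 52:
Q* = (52 - 8)/4 = 11
PS = (1/2) * Q* * (P* - P_min)
PS = (1/2) * 11 * (52 - 8)
PS = (1/2) * 11 * 44 = 242

242


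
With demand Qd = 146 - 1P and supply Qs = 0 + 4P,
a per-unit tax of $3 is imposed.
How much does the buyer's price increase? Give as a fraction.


With a per-unit tax, the buyer's price increase depends on relative slopes.
Supply slope: d = 4, Demand slope: b = 1
Buyer's price increase = d * tax / (b + d)
= 4 * 3 / (1 + 4)
= 12 / 5 = 12/5

12/5


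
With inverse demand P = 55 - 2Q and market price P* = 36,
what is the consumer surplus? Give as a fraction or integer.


Maximum willingness to pay (at Q=0): P_max = 55
Quantity demanded at P* = 36:
Q* = (55 - 36)/2 = 19/2
CS = (1/2) * Q* * (P_max - P*)
CS = (1/2) * 19/2 * (55 - 36)
CS = (1/2) * 19/2 * 19 = 361/4

361/4


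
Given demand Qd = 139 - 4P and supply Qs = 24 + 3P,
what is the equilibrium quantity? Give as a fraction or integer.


First find equilibrium price:
139 - 4P = 24 + 3P
P* = 115/7 = 115/7
Then substitute into demand:
Q* = 139 - 4 * 115/7 = 513/7

513/7


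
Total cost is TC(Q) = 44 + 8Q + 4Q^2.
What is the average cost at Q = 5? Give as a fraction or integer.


TC(5) = 44 + 8*5 + 4*5^2
TC(5) = 44 + 40 + 100 = 184
AC = TC/Q = 184/5 = 184/5

184/5


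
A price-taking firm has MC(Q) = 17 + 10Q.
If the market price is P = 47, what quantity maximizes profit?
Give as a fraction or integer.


In perfect competition, profit is maximized where P = MC.
47 = 17 + 10Q
30 = 10Q
Q* = 30/10 = 3

3


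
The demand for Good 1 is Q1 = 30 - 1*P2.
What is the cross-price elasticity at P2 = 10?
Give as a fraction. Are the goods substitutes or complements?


dQ1/dP2 = -1
At P2 = 10: Q1 = 30 - 1*10 = 20
Exy = (dQ1/dP2)(P2/Q1) = -1 * 10 / 20 = -1/2
Since Exy < 0, the goods are complements.

-1/2 (complements)


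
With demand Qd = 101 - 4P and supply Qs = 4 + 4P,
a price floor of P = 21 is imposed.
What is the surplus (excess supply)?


At P = 21:
Qd = 101 - 4*21 = 17
Qs = 4 + 4*21 = 88
Surplus = Qs - Qd = 88 - 17 = 71

71


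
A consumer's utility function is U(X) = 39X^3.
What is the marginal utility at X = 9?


MU = dU/dX = 39*3*X^(3-1)
MU = 117*X^2
At X = 9:
MU = 117 * 9^2
MU = 117 * 81 = 9477

9477


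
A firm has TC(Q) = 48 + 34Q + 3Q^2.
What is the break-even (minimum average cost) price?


AC(Q) = 48/Q + 34 + 3Q
To minimize: dAC/dQ = -48/Q^2 + 3 = 0
Q^2 = 48/3 = 16
Q* = 4
Min AC = 48/4 + 34 + 3*4
Min AC = 12 + 34 + 12 = 58

58


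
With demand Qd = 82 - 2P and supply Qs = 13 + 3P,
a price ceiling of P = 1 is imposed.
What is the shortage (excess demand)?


At P = 1:
Qd = 82 - 2*1 = 80
Qs = 13 + 3*1 = 16
Shortage = Qd - Qs = 80 - 16 = 64

64


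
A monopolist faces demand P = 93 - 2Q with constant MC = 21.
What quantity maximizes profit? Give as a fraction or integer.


TR = P*Q = (93 - 2Q)Q = 93Q - 2Q^2
MR = dTR/dQ = 93 - 4Q
Set MR = MC:
93 - 4Q = 21
72 = 4Q
Q* = 72/4 = 18

18


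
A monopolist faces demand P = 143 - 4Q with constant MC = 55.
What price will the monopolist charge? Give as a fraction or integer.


MR = 143 - 8Q
Set MR = MC: 143 - 8Q = 55
Q* = 11
Substitute into demand:
P* = 143 - 4*11 = 99

99


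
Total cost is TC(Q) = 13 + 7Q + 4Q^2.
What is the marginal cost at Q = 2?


MC = dTC/dQ = 7 + 2*4*Q
At Q = 2:
MC = 7 + 8*2
MC = 7 + 16 = 23

23


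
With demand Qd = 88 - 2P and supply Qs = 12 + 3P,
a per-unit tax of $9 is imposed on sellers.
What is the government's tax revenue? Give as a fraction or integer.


With tax on sellers, new supply: Qs' = 12 + 3(P - 9)
= 3P - 15
New equilibrium quantity:
Q_new = 234/5
Tax revenue = tax * Q_new = 9 * 234/5 = 2106/5

2106/5


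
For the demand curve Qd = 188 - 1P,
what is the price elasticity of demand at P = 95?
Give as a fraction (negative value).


dQ/dP = -1
At P = 95: Q = 188 - 1*95 = 93
E = (dQ/dP)(P/Q) = (-1)(95/93) = -95/93

-95/93


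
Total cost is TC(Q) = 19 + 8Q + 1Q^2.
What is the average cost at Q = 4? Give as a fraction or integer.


TC(4) = 19 + 8*4 + 1*4^2
TC(4) = 19 + 32 + 16 = 67
AC = TC/Q = 67/4 = 67/4

67/4


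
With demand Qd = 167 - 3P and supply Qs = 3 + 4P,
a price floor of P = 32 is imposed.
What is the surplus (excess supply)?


At P = 32:
Qd = 167 - 3*32 = 71
Qs = 3 + 4*32 = 131
Surplus = Qs - Qd = 131 - 71 = 60

60


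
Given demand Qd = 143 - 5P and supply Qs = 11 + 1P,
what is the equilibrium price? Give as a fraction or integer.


At equilibrium, Qd = Qs.
143 - 5P = 11 + 1P
143 - 11 = 5P + 1P
132 = 6P
P* = 132/6 = 22

22


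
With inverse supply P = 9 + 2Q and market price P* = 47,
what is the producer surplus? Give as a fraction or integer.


Minimum supply price (at Q=0): P_min = 9
Quantity supplied at P* = 47:
Q* = (47 - 9)/2 = 19
PS = (1/2) * Q* * (P* - P_min)
PS = (1/2) * 19 * (47 - 9)
PS = (1/2) * 19 * 38 = 361

361


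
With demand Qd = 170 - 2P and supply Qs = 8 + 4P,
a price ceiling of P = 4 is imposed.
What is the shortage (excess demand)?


At P = 4:
Qd = 170 - 2*4 = 162
Qs = 8 + 4*4 = 24
Shortage = Qd - Qs = 162 - 24 = 138

138


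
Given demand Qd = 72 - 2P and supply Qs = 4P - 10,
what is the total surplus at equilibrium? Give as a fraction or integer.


Find equilibrium: 72 - 2P = 4P - 10
72 + 10 = 6P
P* = 82/6 = 41/3
Q* = 4*41/3 - 10 = 134/3
Inverse demand: P = 36 - Q/2, so P_max = 36
Inverse supply: P = 5/2 + Q/4, so P_min = 5/2
CS = (1/2) * 134/3 * (36 - 41/3) = 4489/9
PS = (1/2) * 134/3 * (41/3 - 5/2) = 4489/18
TS = CS + PS = 4489/9 + 4489/18 = 4489/6

4489/6


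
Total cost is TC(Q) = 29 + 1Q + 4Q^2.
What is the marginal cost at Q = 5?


MC = dTC/dQ = 1 + 2*4*Q
At Q = 5:
MC = 1 + 8*5
MC = 1 + 40 = 41

41


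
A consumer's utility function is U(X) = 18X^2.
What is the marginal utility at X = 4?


MU = dU/dX = 18*2*X^(2-1)
MU = 36*X^1
At X = 4:
MU = 36 * 4^1
MU = 36 * 4 = 144

144


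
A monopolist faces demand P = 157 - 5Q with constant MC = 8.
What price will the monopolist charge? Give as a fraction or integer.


MR = 157 - 10Q
Set MR = MC: 157 - 10Q = 8
Q* = 149/10
Substitute into demand:
P* = 157 - 5*149/10 = 165/2

165/2


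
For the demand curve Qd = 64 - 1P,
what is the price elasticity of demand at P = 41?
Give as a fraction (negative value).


dQ/dP = -1
At P = 41: Q = 64 - 1*41 = 23
E = (dQ/dP)(P/Q) = (-1)(41/23) = -41/23

-41/23


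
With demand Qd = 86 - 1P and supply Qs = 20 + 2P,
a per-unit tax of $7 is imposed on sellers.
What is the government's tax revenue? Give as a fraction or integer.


With tax on sellers, new supply: Qs' = 20 + 2(P - 7)
= 6 + 2P
New equilibrium quantity:
Q_new = 178/3
Tax revenue = tax * Q_new = 7 * 178/3 = 1246/3

1246/3


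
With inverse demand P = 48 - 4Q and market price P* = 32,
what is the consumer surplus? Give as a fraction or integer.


Maximum willingness to pay (at Q=0): P_max = 48
Quantity demanded at P* = 32:
Q* = (48 - 32)/4 = 4
CS = (1/2) * Q* * (P_max - P*)
CS = (1/2) * 4 * (48 - 32)
CS = (1/2) * 4 * 16 = 32

32


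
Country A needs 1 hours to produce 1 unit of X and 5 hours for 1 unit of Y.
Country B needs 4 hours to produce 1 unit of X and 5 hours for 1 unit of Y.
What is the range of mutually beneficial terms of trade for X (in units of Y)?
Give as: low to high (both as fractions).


Opportunity cost of X for Country A = hours_X / hours_Y = 1/5 = 1/5 units of Y
Opportunity cost of X for Country B = hours_X / hours_Y = 4/5 = 4/5 units of Y
Terms of trade must be between the two opportunity costs.
Range: 1/5 to 4/5

1/5 to 4/5


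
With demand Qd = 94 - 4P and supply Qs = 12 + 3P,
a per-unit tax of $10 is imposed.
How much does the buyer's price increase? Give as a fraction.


With a per-unit tax, the buyer's price increase depends on relative slopes.
Supply slope: d = 3, Demand slope: b = 4
Buyer's price increase = d * tax / (b + d)
= 3 * 10 / (4 + 3)
= 30 / 7 = 30/7

30/7


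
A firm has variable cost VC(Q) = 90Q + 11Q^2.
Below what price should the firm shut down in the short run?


AVC(Q) = VC(Q)/Q = 90 + 11Q
AVC is increasing in Q, so minimum AVC is at Q -> 0+.
Min AVC = 90
The firm should shut down if P < 90.

90


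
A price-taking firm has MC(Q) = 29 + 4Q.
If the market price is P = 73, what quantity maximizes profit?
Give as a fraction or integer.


In perfect competition, profit is maximized where P = MC.
73 = 29 + 4Q
44 = 4Q
Q* = 44/4 = 11

11


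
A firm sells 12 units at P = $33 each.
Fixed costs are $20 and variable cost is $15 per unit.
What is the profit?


Total Revenue = P * Q = 33 * 12 = $396
Total Cost = FC + VC*Q = 20 + 15*12 = $200
Profit = TR - TC = 396 - 200 = $196

$196


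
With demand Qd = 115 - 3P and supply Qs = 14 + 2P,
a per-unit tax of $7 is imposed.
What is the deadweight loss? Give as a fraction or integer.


Pre-tax equilibrium quantity: Q* = 272/5
Post-tax equilibrium quantity: Q_tax = 46
Reduction in quantity: Q* - Q_tax = 42/5
DWL = (1/2) * tax * (Q* - Q_tax)
DWL = (1/2) * 7 * 42/5 = 147/5

147/5


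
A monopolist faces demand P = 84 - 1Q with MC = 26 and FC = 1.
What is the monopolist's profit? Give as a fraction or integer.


MR = MC: 84 - 2Q = 26
Q* = 29
P* = 84 - 1*29 = 55
Profit = (P* - MC)*Q* - FC
= (55 - 26)*29 - 1
= 29*29 - 1
= 841 - 1 = 840

840


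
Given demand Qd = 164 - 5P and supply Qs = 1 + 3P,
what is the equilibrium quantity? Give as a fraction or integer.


First find equilibrium price:
164 - 5P = 1 + 3P
P* = 163/8 = 163/8
Then substitute into demand:
Q* = 164 - 5 * 163/8 = 497/8

497/8


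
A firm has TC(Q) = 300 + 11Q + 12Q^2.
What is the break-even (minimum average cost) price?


AC(Q) = 300/Q + 11 + 12Q
To minimize: dAC/dQ = -300/Q^2 + 12 = 0
Q^2 = 300/12 = 25
Q* = 5
Min AC = 300/5 + 11 + 12*5
Min AC = 60 + 11 + 60 = 131

131


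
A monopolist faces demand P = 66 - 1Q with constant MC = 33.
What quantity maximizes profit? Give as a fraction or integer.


TR = P*Q = (66 - 1Q)Q = 66Q - 1Q^2
MR = dTR/dQ = 66 - 2Q
Set MR = MC:
66 - 2Q = 33
33 = 2Q
Q* = 33/2 = 33/2

33/2


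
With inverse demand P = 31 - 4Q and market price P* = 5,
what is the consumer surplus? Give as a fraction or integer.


Maximum willingness to pay (at Q=0): P_max = 31
Quantity demanded at P* = 5:
Q* = (31 - 5)/4 = 13/2
CS = (1/2) * Q* * (P_max - P*)
CS = (1/2) * 13/2 * (31 - 5)
CS = (1/2) * 13/2 * 26 = 169/2

169/2


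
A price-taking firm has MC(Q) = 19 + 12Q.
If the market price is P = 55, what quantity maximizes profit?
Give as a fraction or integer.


In perfect competition, profit is maximized where P = MC.
55 = 19 + 12Q
36 = 12Q
Q* = 36/12 = 3

3


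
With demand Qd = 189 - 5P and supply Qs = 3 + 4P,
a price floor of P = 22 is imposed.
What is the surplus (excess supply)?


At P = 22:
Qd = 189 - 5*22 = 79
Qs = 3 + 4*22 = 91
Surplus = Qs - Qd = 91 - 79 = 12

12


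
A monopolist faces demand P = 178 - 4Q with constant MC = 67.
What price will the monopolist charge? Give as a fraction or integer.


MR = 178 - 8Q
Set MR = MC: 178 - 8Q = 67
Q* = 111/8
Substitute into demand:
P* = 178 - 4*111/8 = 245/2

245/2


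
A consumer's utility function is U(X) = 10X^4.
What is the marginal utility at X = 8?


MU = dU/dX = 10*4*X^(4-1)
MU = 40*X^3
At X = 8:
MU = 40 * 8^3
MU = 40 * 512 = 20480

20480


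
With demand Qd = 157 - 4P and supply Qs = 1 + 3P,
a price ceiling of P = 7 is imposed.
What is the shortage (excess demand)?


At P = 7:
Qd = 157 - 4*7 = 129
Qs = 1 + 3*7 = 22
Shortage = Qd - Qs = 129 - 22 = 107

107


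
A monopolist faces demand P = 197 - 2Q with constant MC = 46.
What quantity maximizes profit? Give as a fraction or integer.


TR = P*Q = (197 - 2Q)Q = 197Q - 2Q^2
MR = dTR/dQ = 197 - 4Q
Set MR = MC:
197 - 4Q = 46
151 = 4Q
Q* = 151/4 = 151/4

151/4


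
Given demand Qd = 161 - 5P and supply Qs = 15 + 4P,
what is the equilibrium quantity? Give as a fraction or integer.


First find equilibrium price:
161 - 5P = 15 + 4P
P* = 146/9 = 146/9
Then substitute into demand:
Q* = 161 - 5 * 146/9 = 719/9

719/9


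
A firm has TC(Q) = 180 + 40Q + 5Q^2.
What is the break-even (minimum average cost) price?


AC(Q) = 180/Q + 40 + 5Q
To minimize: dAC/dQ = -180/Q^2 + 5 = 0
Q^2 = 180/5 = 36
Q* = 6
Min AC = 180/6 + 40 + 5*6
Min AC = 30 + 40 + 30 = 100

100


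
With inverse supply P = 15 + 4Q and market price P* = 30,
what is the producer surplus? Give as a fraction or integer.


Minimum supply price (at Q=0): P_min = 15
Quantity supplied at P* = 30:
Q* = (30 - 15)/4 = 15/4
PS = (1/2) * Q* * (P* - P_min)
PS = (1/2) * 15/4 * (30 - 15)
PS = (1/2) * 15/4 * 15 = 225/8

225/8


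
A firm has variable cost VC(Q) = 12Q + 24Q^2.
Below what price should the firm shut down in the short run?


AVC(Q) = VC(Q)/Q = 12 + 24Q
AVC is increasing in Q, so minimum AVC is at Q -> 0+.
Min AVC = 12
The firm should shut down if P < 12.

12


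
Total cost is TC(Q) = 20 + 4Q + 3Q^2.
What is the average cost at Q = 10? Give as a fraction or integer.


TC(10) = 20 + 4*10 + 3*10^2
TC(10) = 20 + 40 + 300 = 360
AC = TC/Q = 360/10 = 36

36


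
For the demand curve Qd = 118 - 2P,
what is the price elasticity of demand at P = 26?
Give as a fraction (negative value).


dQ/dP = -2
At P = 26: Q = 118 - 2*26 = 66
E = (dQ/dP)(P/Q) = (-2)(26/66) = -26/33

-26/33


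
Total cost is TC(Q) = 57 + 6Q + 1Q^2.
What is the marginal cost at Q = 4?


MC = dTC/dQ = 6 + 2*1*Q
At Q = 4:
MC = 6 + 2*4
MC = 6 + 8 = 14

14


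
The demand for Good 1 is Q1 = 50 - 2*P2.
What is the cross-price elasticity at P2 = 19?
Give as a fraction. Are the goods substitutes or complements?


dQ1/dP2 = -2
At P2 = 19: Q1 = 50 - 2*19 = 12
Exy = (dQ1/dP2)(P2/Q1) = -2 * 19 / 12 = -19/6
Since Exy < 0, the goods are complements.

-19/6 (complements)


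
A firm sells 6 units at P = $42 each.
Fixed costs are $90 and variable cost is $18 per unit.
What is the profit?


Total Revenue = P * Q = 42 * 6 = $252
Total Cost = FC + VC*Q = 90 + 18*6 = $198
Profit = TR - TC = 252 - 198 = $54

$54


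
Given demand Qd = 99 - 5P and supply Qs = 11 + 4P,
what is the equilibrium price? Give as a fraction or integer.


At equilibrium, Qd = Qs.
99 - 5P = 11 + 4P
99 - 11 = 5P + 4P
88 = 9P
P* = 88/9 = 88/9

88/9


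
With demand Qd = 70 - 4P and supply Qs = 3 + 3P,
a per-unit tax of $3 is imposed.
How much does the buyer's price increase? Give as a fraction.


With a per-unit tax, the buyer's price increase depends on relative slopes.
Supply slope: d = 3, Demand slope: b = 4
Buyer's price increase = d * tax / (b + d)
= 3 * 3 / (4 + 3)
= 9 / 7 = 9/7

9/7


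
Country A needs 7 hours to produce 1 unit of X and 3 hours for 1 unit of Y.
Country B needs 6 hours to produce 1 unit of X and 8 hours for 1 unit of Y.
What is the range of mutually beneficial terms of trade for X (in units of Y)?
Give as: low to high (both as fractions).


Opportunity cost of X for Country A = hours_X / hours_Y = 7/3 = 7/3 units of Y
Opportunity cost of X for Country B = hours_X / hours_Y = 6/8 = 3/4 units of Y
Terms of trade must be between the two opportunity costs.
Range: 3/4 to 7/3

3/4 to 7/3


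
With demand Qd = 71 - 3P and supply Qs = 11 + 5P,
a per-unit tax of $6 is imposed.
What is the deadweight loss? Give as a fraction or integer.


Pre-tax equilibrium quantity: Q* = 97/2
Post-tax equilibrium quantity: Q_tax = 149/4
Reduction in quantity: Q* - Q_tax = 45/4
DWL = (1/2) * tax * (Q* - Q_tax)
DWL = (1/2) * 6 * 45/4 = 135/4

135/4


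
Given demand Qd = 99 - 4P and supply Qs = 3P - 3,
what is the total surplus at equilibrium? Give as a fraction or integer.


Find equilibrium: 99 - 4P = 3P - 3
99 + 3 = 7P
P* = 102/7 = 102/7
Q* = 3*102/7 - 3 = 285/7
Inverse demand: P = 99/4 - Q/4, so P_max = 99/4
Inverse supply: P = 1 + Q/3, so P_min = 1
CS = (1/2) * 285/7 * (99/4 - 102/7) = 81225/392
PS = (1/2) * 285/7 * (102/7 - 1) = 27075/98
TS = CS + PS = 81225/392 + 27075/98 = 27075/56

27075/56


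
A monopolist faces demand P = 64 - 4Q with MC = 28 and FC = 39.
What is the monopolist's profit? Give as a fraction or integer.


MR = MC: 64 - 8Q = 28
Q* = 9/2
P* = 64 - 4*9/2 = 46
Profit = (P* - MC)*Q* - FC
= (46 - 28)*9/2 - 39
= 18*9/2 - 39
= 81 - 39 = 42

42


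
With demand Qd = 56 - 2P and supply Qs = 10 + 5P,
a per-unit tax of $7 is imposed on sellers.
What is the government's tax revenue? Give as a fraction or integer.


With tax on sellers, new supply: Qs' = 10 + 5(P - 7)
= 5P - 25
New equilibrium quantity:
Q_new = 230/7
Tax revenue = tax * Q_new = 7 * 230/7 = 230

230


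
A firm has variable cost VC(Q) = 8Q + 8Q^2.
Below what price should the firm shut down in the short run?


AVC(Q) = VC(Q)/Q = 8 + 8Q
AVC is increasing in Q, so minimum AVC is at Q -> 0+.
Min AVC = 8
The firm should shut down if P < 8.

8


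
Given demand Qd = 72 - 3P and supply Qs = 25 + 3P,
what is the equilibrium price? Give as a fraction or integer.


At equilibrium, Qd = Qs.
72 - 3P = 25 + 3P
72 - 25 = 3P + 3P
47 = 6P
P* = 47/6 = 47/6

47/6


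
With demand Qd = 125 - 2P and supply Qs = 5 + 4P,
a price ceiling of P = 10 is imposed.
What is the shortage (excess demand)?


At P = 10:
Qd = 125 - 2*10 = 105
Qs = 5 + 4*10 = 45
Shortage = Qd - Qs = 105 - 45 = 60

60
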